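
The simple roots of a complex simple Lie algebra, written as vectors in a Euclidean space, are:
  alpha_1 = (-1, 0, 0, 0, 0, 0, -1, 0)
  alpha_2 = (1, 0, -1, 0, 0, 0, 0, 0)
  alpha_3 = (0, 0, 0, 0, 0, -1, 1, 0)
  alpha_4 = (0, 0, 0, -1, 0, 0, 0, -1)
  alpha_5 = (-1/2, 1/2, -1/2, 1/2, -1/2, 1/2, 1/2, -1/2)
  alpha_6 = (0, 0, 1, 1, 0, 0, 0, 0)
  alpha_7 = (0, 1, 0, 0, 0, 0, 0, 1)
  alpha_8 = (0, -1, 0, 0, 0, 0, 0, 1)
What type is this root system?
Compute the Cartan integers a_ij = 2(alpha_i, alpha_j)/(alpha_j, alpha_j); the resulting 8x8 Cartan matrix is
[[2, -1, -1, 0, 0, 0, 0, 0], [-1, 2, 0, 0, 0, -1, 0, 0], [-1, 0, 2, 0, 0, 0, 0, 0], [0, 0, 0, 2, 0, -1, -1, -1], [0, 0, 0, 0, 2, 0, 0, -1], [0, -1, 0, -1, 0, 2, 0, 0], [0, 0, 0, -1, 0, 0, 2, 0], [0, 0, 0, -1, -1, 0, 0, 2]].
All simple roots have the same length, so the diagram is simply laced. The associated Dynkin diagram is a chain of 7 nodes with one extra node attached to the third node from one end (E_8), so the type is E_8.

E_8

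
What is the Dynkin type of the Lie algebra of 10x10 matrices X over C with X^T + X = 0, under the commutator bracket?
This is so(10) with 10 even, which has dimension 10(10-1)/2 = 45 and rank 10/2 = 5. In the classification of classical Lie algebras, the orthogonal algebra so(2n) in an even number of variables has type D_n; here n = 5, so the Dynkin diagram is a chain of 3 nodes with a fork of two nodes at one end (D_5). Hence the type is D_5.

D_5 (so(10))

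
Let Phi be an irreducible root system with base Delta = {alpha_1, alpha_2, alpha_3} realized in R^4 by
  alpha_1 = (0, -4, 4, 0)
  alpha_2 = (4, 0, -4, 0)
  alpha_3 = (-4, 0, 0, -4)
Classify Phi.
type A_3

Compute the Cartan integers a_ij = 2(alpha_i, alpha_j)/(alpha_j, alpha_j); the resulting 3x3 Cartan matrix is
[[2, -1, 0], [-1, 2, -1], [0, -1, 2]].
All simple roots have the same length, so the diagram is simply laced. The associated Dynkin diagram is a chain of 3 nodes with single edges (A_3), so the type is A_3 (the algebra sl(4)).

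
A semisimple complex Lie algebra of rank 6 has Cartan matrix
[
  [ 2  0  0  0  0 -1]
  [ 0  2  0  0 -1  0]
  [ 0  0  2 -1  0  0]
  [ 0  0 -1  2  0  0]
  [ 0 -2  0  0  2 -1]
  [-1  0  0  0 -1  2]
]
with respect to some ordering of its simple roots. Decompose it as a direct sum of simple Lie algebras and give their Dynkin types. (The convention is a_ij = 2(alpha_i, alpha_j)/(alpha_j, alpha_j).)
A_2 + B_4

The diagram associated to this matrix has two connected components: the simple roots {alpha_3, alpha_4} form a chain of 2 nodes with single edges (A_2), and {alpha_1, alpha_2, alpha_5, alpha_6} form a chain of 4 nodes with a double edge at one end; the terminal node there is the unique short simple root (B_4). A semisimple Lie algebra decomposes uniquely as the direct sum of simple ideals, one per connected component of its Dynkin diagram, so g ≅ A_2 ⊕ B_4 (dimension 8 + 36 = 44).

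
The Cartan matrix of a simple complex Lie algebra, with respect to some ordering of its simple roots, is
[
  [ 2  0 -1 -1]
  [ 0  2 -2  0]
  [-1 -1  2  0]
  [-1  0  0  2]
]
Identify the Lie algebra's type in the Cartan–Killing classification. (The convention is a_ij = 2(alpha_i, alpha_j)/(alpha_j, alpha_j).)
The matrix has rank 4 with 2's on the diagonal. Reading the off-diagonal entries as Dynkin edges (a single edge where a_ij = a_ji = -1; a double or triple edge where a_ij * a_ji = 2 or 3), the diagram is a chain of 4 nodes with a double edge at one end; the terminal node there is the unique long simple root (C_4). One simple-root ordering that puts it in standard form is (alpha_4, alpha_1, alpha_3, alpha_2). So the algebra is type C_4, i.e. sp(8).

C_4 (sp(8))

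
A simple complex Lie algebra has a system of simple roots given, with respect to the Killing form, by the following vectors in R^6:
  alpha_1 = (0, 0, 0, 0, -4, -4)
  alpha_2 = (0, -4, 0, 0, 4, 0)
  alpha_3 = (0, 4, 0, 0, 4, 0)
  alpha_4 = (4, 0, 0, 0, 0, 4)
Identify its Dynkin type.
D_4 (so(8))

Compute the Cartan integers a_ij = 2(alpha_i, alpha_j)/(alpha_j, alpha_j); the resulting 4x4 Cartan matrix is
[[2, -1, -1, -1], [-1, 2, 0, 0], [-1, 0, 2, 0], [-1, 0, 0, 2]].
All simple roots have the same length, so the diagram is simply laced. The associated Dynkin diagram is a chain of 2 nodes with a fork of two nodes at one end (D_4), so the type is D_4 (the algebra so(8)).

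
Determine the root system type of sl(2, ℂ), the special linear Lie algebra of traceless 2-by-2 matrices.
A1

This is sl(2), which has dimension 2^2 - 1 = 3 and rank 2 - 1 = 1 (a Cartan subalgebra is the diagonal traceless matrices). In the classification of classical Lie algebras, the special linear algebra sl(n+1) has type A_n; here n = 1, so the Dynkin diagram is a chain of 1 nodes with single edges (A_1). Hence the type is A_1.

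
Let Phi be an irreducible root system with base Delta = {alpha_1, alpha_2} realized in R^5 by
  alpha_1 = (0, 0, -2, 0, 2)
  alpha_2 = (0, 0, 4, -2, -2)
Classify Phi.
Compute the Cartan integers a_ij = 2(alpha_i, alpha_j)/(alpha_j, alpha_j); the resulting 2x2 Cartan matrix is
[[2, -1], [-3, 2]].
The roots have two lengths (squared-length ratio 3:1); the short ones are alpha_{1}. The associated Dynkin diagram is two nodes joined by a triple edge (G_2), so the type is G_2.

G2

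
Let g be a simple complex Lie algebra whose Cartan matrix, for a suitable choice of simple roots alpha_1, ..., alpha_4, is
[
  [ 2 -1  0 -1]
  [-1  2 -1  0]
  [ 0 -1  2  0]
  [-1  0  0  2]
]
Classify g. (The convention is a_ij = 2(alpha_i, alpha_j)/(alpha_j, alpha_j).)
The matrix has rank 4 with 2's on the diagonal. Reading the off-diagonal entries as Dynkin edges (a single edge where a_ij = a_ji = -1; a double or triple edge where a_ij * a_ji = 2 or 3), the diagram is a chain of 4 nodes with single edges (A_4). One simple-root ordering that puts it in standard form is (alpha_3, alpha_2, alpha_1, alpha_4). So the algebra is type A_4, i.e. sl(5).

A4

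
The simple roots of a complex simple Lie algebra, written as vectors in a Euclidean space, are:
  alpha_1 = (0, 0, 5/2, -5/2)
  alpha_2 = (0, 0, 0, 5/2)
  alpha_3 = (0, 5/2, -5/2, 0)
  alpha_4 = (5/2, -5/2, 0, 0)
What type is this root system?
Compute the Cartan integers a_ij = 2(alpha_i, alpha_j)/(alpha_j, alpha_j); the resulting 4x4 Cartan matrix is
[[2, -2, -1, 0], [-1, 2, 0, 0], [-1, 0, 2, -1], [0, 0, -1, 2]].
The roots have two lengths (squared-length ratio 2:1); the short ones are alpha_{2}. The associated Dynkin diagram is a chain of 4 nodes with a double edge at one end; the terminal node there is the unique short simple root (B_4), so the type is B_4 (the algebra so(9)).

type B_4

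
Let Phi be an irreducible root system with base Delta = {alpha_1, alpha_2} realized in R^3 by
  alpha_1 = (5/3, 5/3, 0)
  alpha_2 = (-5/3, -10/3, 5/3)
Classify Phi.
Compute the Cartan integers a_ij = 2(alpha_i, alpha_j)/(alpha_j, alpha_j); the resulting 2x2 Cartan matrix is
[[2, -1], [-3, 2]].
The roots have two lengths (squared-length ratio 3:1); the short ones are alpha_{1}. The associated Dynkin diagram is two nodes joined by a triple edge (G_2), so the type is G_2.

type G_2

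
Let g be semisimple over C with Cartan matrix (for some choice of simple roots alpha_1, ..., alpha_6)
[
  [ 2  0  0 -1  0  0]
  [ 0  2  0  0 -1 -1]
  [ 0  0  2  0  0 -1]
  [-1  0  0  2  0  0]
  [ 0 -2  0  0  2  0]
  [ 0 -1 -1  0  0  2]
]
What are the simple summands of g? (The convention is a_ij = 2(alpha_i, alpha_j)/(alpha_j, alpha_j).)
A_2 (sl(3)) ⊕ C_4 (sp(8))

The diagram associated to this matrix has two connected components: the simple roots {alpha_1, alpha_4} form a chain of 2 nodes with single edges (A_2), and {alpha_2, alpha_3, alpha_5, alpha_6} form a chain of 4 nodes with a double edge at one end; the terminal node there is the unique long simple root (C_4). A semisimple Lie algebra decomposes uniquely as the direct sum of simple ideals, one per connected component of its Dynkin diagram, so g ≅ A_2 ⊕ C_4 (dimension 8 + 36 = 44).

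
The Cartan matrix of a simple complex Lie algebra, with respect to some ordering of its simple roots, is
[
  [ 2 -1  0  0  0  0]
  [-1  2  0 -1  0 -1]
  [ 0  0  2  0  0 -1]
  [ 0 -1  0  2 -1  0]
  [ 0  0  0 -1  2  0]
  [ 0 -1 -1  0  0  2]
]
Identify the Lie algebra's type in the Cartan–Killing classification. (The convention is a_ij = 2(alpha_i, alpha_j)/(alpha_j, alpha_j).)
E6

The matrix has rank 6 with 2's on the diagonal. Reading the off-diagonal entries as Dynkin edges (a single edge where a_ij = a_ji = -1; a double or triple edge where a_ij * a_ji = 2 or 3), the diagram is a chain of 5 nodes with one extra node attached to the third node from one end (E_6). One simple-root ordering that puts it in standard form is (alpha_3, alpha_1, alpha_6, alpha_2, alpha_4, alpha_5). So the algebra is type E_6.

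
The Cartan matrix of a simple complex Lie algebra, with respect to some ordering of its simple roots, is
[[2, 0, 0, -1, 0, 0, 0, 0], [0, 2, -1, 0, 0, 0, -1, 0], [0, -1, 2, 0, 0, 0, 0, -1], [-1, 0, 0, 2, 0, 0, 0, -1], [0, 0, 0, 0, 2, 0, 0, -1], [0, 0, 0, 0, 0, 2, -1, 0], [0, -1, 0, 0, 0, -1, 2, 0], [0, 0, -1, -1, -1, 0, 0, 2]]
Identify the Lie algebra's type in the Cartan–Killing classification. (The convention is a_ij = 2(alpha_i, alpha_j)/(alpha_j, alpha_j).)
type E_8

The matrix has rank 8 with 2's on the diagonal. Reading the off-diagonal entries as Dynkin edges (a single edge where a_ij = a_ji = -1; a double or triple edge where a_ij * a_ji = 2 or 3), the diagram is a chain of 7 nodes with one extra node attached to the third node from one end (E_8). One simple-root ordering that puts it in standard form is (alpha_1, alpha_5, alpha_4, alpha_8, alpha_3, alpha_2, alpha_7, alpha_6). So the algebra is type E_8.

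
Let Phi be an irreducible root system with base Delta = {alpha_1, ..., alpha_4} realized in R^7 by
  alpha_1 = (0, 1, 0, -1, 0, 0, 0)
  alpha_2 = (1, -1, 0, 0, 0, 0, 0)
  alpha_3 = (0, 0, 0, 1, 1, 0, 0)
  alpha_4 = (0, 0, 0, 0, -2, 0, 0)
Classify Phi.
C_4 (sp(8))

Compute the Cartan integers a_ij = 2(alpha_i, alpha_j)/(alpha_j, alpha_j); the resulting 4x4 Cartan matrix is
[[2, -1, -1, 0], [-1, 2, 0, 0], [-1, 0, 2, -1], [0, 0, -2, 2]].
The roots have two lengths (squared-length ratio 2:1); the short ones are alpha_{1,2,3}. The associated Dynkin diagram is a chain of 4 nodes with a double edge at one end; the terminal node there is the unique long simple root (C_4), so the type is C_4 (the algebra sp(8)).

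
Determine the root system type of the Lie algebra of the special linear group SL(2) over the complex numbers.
This is sl(2), which has dimension 2^2 - 1 = 3 and rank 2 - 1 = 1 (a Cartan subalgebra is the diagonal traceless matrices). In the classification of classical Lie algebras, the special linear algebra sl(n+1) has type A_n; here n = 1, so the Dynkin diagram is a chain of 1 nodes with single edges (A_1). Hence the type is A_1.

A1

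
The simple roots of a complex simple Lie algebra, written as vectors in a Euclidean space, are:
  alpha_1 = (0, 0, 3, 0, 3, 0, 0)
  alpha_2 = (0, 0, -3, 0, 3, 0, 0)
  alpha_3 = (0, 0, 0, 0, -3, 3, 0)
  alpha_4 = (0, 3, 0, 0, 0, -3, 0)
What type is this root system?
D_4 (so(8))

Compute the Cartan integers a_ij = 2(alpha_i, alpha_j)/(alpha_j, alpha_j); the resulting 4x4 Cartan matrix is
[[2, 0, -1, 0], [0, 2, -1, 0], [-1, -1, 2, -1], [0, 0, -1, 2]].
All simple roots have the same length, so the diagram is simply laced. The associated Dynkin diagram is a chain of 2 nodes with a fork of two nodes at one end (D_4), so the type is D_4 (the algebra so(8)).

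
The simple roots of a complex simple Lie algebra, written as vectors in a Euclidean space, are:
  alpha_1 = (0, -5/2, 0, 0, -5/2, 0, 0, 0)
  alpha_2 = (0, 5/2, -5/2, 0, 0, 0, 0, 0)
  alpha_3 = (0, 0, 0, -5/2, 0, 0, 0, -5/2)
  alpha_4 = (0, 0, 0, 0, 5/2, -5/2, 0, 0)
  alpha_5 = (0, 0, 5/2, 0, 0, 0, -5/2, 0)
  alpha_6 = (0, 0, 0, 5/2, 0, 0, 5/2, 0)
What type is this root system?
A_6 (sl(7))

Compute the Cartan integers a_ij = 2(alpha_i, alpha_j)/(alpha_j, alpha_j); the resulting 6x6 Cartan matrix is
[[2, -1, 0, -1, 0, 0], [-1, 2, 0, 0, -1, 0], [0, 0, 2, 0, 0, -1], [-1, 0, 0, 2, 0, 0], [0, -1, 0, 0, 2, -1], [0, 0, -1, 0, -1, 2]].
All simple roots have the same length, so the diagram is simply laced. The associated Dynkin diagram is a chain of 6 nodes with single edges (A_6), so the type is A_6 (the algebra sl(7)).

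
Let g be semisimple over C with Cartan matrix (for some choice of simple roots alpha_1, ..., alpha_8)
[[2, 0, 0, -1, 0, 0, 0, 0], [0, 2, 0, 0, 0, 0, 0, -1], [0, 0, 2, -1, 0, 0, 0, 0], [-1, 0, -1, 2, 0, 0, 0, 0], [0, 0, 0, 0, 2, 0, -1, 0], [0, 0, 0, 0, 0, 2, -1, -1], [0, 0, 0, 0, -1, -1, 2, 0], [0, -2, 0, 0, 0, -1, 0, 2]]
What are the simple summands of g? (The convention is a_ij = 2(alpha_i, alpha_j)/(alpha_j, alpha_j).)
A3 ⊕ B5

The diagram associated to this matrix has two connected components: the simple roots {alpha_1, alpha_3, alpha_4} form a chain of 3 nodes with single edges (A_3), and {alpha_2, alpha_5, alpha_6, alpha_7, alpha_8} form a chain of 5 nodes with a double edge at one end; the terminal node there is the unique short simple root (B_5). A semisimple Lie algebra decomposes uniquely as the direct sum of simple ideals, one per connected component of its Dynkin diagram, so g ≅ A_3 ⊕ B_5 (dimension 15 + 55 = 70).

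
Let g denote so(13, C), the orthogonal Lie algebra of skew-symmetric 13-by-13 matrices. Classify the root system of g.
This is so(13) with 13 odd, which has dimension 13(13-1)/2 = 78 and rank (13-1)/2 = 6. In the classification of classical Lie algebras, the orthogonal algebra so(2n+1) in an odd number of variables has type B_n; here n = 6, so the Dynkin diagram is a chain of 6 nodes with a double edge at one end; the terminal node there is the unique short simple root (B_6). Hence the type is B_6.

type B_6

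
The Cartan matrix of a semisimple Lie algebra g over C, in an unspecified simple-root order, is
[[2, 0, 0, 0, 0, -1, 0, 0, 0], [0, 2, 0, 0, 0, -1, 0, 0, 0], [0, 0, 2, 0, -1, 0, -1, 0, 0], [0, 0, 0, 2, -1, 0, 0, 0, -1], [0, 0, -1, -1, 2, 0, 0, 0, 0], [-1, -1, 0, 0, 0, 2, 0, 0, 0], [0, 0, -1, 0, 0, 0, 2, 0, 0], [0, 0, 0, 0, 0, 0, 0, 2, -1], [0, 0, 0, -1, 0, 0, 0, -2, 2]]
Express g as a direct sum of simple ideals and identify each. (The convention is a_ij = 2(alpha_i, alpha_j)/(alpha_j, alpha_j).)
A_3 (sl(4)) + B_6 (so(13))

The diagram associated to this matrix has two connected components: the simple roots {alpha_1, alpha_2, alpha_6} form a chain of 3 nodes with single edges (A_3), and {alpha_3, alpha_4, alpha_5, alpha_7, alpha_8, alpha_9} form a chain of 6 nodes with a double edge at one end; the terminal node there is the unique short simple root (B_6). A semisimple Lie algebra decomposes uniquely as the direct sum of simple ideals, one per connected component of its Dynkin diagram, so g ≅ A_3 ⊕ B_6 (dimension 15 + 78 = 93).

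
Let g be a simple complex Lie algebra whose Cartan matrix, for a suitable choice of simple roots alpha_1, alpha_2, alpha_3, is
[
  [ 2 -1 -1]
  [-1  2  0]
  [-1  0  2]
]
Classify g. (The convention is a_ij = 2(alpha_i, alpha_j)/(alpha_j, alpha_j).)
A_3

The matrix has rank 3 with 2's on the diagonal. Reading the off-diagonal entries as Dynkin edges (a single edge where a_ij = a_ji = -1; a double or triple edge where a_ij * a_ji = 2 or 3), the diagram is a chain of 3 nodes with single edges (A_3). One simple-root ordering that puts it in standard form is (alpha_3, alpha_1, alpha_2). So the algebra is type A_3, i.e. sl(4).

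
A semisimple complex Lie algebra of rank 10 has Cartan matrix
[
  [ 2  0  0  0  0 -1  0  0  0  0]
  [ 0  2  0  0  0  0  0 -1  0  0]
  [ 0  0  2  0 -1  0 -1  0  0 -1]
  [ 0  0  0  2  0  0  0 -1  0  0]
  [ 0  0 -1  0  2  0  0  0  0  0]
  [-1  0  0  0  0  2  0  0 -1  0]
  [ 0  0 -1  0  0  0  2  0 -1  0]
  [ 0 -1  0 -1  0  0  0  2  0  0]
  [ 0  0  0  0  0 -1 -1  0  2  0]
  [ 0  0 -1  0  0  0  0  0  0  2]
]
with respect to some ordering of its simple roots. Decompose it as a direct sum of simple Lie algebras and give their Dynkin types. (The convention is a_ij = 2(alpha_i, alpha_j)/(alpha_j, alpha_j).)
The diagram associated to this matrix has two connected components: the simple roots {alpha_2, alpha_4, alpha_8} form a chain of 3 nodes with single edges (A_3), and {alpha_1, alpha_3, alpha_5, alpha_6, alpha_7, alpha_9, alpha_10} form a chain of 5 nodes with a fork of two nodes at one end (D_7). A semisimple Lie algebra decomposes uniquely as the direct sum of simple ideals, one per connected component of its Dynkin diagram, so g ≅ A_3 ⊕ D_7 (dimension 15 + 91 = 106).

A_3 + D_7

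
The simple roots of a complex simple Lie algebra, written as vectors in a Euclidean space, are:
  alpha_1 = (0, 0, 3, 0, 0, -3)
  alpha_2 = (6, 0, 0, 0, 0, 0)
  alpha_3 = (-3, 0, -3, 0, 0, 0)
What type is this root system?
Compute the Cartan integers a_ij = 2(alpha_i, alpha_j)/(alpha_j, alpha_j); the resulting 3x3 Cartan matrix is
[[2, 0, -1], [0, 2, -2], [-1, -1, 2]].
The roots have two lengths (squared-length ratio 2:1); the short ones are alpha_{1,3}. The associated Dynkin diagram is a chain of 3 nodes with a double edge at one end; the terminal node there is the unique long simple root (C_3), so the type is C_3 (the algebra sp(6)).

type C_3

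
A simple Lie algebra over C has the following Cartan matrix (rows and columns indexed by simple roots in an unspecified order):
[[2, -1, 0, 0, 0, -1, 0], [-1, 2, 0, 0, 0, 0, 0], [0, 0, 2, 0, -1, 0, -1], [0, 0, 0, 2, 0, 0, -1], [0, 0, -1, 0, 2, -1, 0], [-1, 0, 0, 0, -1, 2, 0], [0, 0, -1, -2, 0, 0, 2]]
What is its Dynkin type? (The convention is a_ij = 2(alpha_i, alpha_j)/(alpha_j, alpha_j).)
type B_7

The matrix has rank 7 with 2's on the diagonal. Reading the off-diagonal entries as Dynkin edges (a single edge where a_ij = a_ji = -1; a double or triple edge where a_ij * a_ji = 2 or 3), the diagram is a chain of 7 nodes with a double edge at one end; the terminal node there is the unique short simple root (B_7). One simple-root ordering that puts it in standard form is (alpha_2, alpha_1, alpha_6, alpha_5, alpha_3, alpha_7, alpha_4). So the algebra is type B_7, i.e. so(15).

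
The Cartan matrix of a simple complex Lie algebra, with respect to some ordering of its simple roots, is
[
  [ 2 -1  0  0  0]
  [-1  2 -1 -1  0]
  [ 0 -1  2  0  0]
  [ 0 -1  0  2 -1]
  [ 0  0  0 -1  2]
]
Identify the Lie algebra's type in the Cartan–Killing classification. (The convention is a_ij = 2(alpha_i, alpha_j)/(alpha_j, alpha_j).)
The matrix has rank 5 with 2's on the diagonal. Reading the off-diagonal entries as Dynkin edges (a single edge where a_ij = a_ji = -1; a double or triple edge where a_ij * a_ji = 2 or 3), the diagram is a chain of 3 nodes with a fork of two nodes at one end (D_5). One simple-root ordering that puts it in standard form is (alpha_5, alpha_4, alpha_2, alpha_1, alpha_3). So the algebra is type D_5, i.e. so(10).

type D_5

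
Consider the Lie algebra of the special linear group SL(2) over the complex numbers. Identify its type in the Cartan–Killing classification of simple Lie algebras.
This is sl(2), which has dimension 2^2 - 1 = 3 and rank 2 - 1 = 1 (a Cartan subalgebra is the diagonal traceless matrices). In the classification of classical Lie algebras, the special linear algebra sl(n+1) has type A_n; here n = 1, so the Dynkin diagram is a chain of 1 nodes with single edges (A_1). Hence the type is A_1.

type A_1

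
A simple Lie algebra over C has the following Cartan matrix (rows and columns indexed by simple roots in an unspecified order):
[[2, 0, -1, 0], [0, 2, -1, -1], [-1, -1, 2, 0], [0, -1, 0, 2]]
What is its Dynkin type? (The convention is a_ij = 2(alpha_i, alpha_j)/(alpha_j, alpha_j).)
The matrix has rank 4 with 2's on the diagonal. Reading the off-diagonal entries as Dynkin edges (a single edge where a_ij = a_ji = -1; a double or triple edge where a_ij * a_ji = 2 or 3), the diagram is a chain of 4 nodes with single edges (A_4). One simple-root ordering that puts it in standard form is (alpha_4, alpha_2, alpha_3, alpha_1). So the algebra is type A_4, i.e. sl(5).

type A_4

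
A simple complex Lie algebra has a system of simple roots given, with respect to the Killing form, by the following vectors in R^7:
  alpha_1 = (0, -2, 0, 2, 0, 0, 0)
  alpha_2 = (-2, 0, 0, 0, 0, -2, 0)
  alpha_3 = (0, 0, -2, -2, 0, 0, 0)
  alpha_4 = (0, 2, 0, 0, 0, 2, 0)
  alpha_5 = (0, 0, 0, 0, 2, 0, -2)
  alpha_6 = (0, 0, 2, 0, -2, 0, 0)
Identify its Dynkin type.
Compute the Cartan integers a_ij = 2(alpha_i, alpha_j)/(alpha_j, alpha_j); the resulting 6x6 Cartan matrix is
[[2, 0, -1, -1, 0, 0], [0, 2, 0, -1, 0, 0], [-1, 0, 2, 0, 0, -1], [-1, -1, 0, 2, 0, 0], [0, 0, 0, 0, 2, -1], [0, 0, -1, 0, -1, 2]].
All simple roots have the same length, so the diagram is simply laced. The associated Dynkin diagram is a chain of 6 nodes with single edges (A_6), so the type is A_6 (the algebra sl(7)).

A6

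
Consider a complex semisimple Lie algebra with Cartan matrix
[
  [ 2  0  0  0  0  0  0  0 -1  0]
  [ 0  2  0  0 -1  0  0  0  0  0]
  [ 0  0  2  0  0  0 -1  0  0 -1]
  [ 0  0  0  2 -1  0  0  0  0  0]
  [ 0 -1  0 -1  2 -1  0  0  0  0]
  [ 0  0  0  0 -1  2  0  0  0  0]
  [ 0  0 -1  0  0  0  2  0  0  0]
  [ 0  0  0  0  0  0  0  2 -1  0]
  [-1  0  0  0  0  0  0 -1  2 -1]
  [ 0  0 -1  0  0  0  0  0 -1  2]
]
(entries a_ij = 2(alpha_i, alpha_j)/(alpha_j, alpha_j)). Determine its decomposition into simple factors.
The diagram associated to this matrix has two connected components: the simple roots {alpha_2, alpha_4, alpha_5, alpha_6} form a chain of 2 nodes with a fork of two nodes at one end (D_4), and {alpha_1, alpha_3, alpha_7, alpha_8, alpha_9, alpha_10} form a chain of 4 nodes with a fork of two nodes at one end (D_6). A semisimple Lie algebra decomposes uniquely as the direct sum of simple ideals, one per connected component of its Dynkin diagram, so g ≅ D_4 ⊕ D_6 (dimension 28 + 66 = 94).

D_4 (so(8)) + D_6 (so(12))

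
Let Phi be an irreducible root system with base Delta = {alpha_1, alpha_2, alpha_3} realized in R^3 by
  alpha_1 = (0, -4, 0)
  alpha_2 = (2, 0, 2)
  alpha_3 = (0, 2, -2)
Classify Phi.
Compute the Cartan integers a_ij = 2(alpha_i, alpha_j)/(alpha_j, alpha_j); the resulting 3x3 Cartan matrix is
[[2, 0, -2], [0, 2, -1], [-1, -1, 2]].
The roots have two lengths (squared-length ratio 2:1); the short ones are alpha_{2,3}. The associated Dynkin diagram is a chain of 3 nodes with a double edge at one end; the terminal node there is the unique long simple root (C_3), so the type is C_3 (the algebra sp(6)).

C_3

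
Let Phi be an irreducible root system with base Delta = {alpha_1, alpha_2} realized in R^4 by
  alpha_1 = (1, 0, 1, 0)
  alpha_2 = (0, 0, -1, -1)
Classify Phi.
Compute the Cartan integers a_ij = 2(alpha_i, alpha_j)/(alpha_j, alpha_j); the resulting 2x2 Cartan matrix is
[[2, -1], [-1, 2]].
All simple roots have the same length, so the diagram is simply laced. The associated Dynkin diagram is a chain of 2 nodes with single edges (A_2), so the type is A_2 (the algebra sl(3)).

type A_2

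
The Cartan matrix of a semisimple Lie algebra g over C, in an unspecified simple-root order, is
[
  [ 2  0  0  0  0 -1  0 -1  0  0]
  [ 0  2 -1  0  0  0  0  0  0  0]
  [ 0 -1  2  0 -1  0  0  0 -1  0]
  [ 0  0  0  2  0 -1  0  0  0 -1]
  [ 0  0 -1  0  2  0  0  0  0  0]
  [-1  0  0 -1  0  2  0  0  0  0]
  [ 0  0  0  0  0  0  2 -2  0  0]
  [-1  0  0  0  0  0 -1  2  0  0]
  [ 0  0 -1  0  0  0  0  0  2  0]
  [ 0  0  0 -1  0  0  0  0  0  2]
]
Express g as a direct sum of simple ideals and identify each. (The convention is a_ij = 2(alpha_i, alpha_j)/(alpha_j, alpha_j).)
C_6 (sp(12)) ⊕ D_4 (so(8))

The diagram associated to this matrix has two connected components: the simple roots {alpha_1, alpha_4, alpha_6, alpha_7, alpha_8, alpha_10} form a chain of 6 nodes with a double edge at one end; the terminal node there is the unique long simple root (C_6), and {alpha_2, alpha_3, alpha_5, alpha_9} form a chain of 2 nodes with a fork of two nodes at one end (D_4). A semisimple Lie algebra decomposes uniquely as the direct sum of simple ideals, one per connected component of its Dynkin diagram, so g ≅ C_6 ⊕ D_4 (dimension 78 + 28 = 106).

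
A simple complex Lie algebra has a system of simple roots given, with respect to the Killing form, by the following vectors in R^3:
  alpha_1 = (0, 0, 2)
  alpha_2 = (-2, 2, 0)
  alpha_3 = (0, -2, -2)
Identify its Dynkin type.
B3

Compute the Cartan integers a_ij = 2(alpha_i, alpha_j)/(alpha_j, alpha_j); the resulting 3x3 Cartan matrix is
[[2, 0, -1], [0, 2, -1], [-2, -1, 2]].
The roots have two lengths (squared-length ratio 2:1); the short ones are alpha_{1}. The associated Dynkin diagram is a chain of 3 nodes with a double edge at one end; the terminal node there is the unique short simple root (B_3), so the type is B_3 (the algebra so(7)).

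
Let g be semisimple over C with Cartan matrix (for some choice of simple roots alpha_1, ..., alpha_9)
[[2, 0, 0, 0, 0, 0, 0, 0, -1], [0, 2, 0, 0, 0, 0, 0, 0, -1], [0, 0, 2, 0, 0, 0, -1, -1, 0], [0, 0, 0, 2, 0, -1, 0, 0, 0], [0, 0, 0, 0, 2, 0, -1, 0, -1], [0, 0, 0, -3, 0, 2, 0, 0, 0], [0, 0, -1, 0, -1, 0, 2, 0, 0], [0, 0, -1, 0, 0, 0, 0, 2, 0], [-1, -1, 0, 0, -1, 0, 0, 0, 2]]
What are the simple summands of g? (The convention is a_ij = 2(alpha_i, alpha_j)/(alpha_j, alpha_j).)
D_7 ⊕ G_2

The diagram associated to this matrix has two connected components: the simple roots {alpha_1, alpha_2, alpha_3, alpha_5, alpha_7, alpha_8, alpha_9} form a chain of 5 nodes with a fork of two nodes at one end (D_7), and {alpha_4, alpha_6} form two nodes joined by a triple edge (G_2). A semisimple Lie algebra decomposes uniquely as the direct sum of simple ideals, one per connected component of its Dynkin diagram, so g ≅ D_7 ⊕ G_2 (dimension 91 + 14 = 105).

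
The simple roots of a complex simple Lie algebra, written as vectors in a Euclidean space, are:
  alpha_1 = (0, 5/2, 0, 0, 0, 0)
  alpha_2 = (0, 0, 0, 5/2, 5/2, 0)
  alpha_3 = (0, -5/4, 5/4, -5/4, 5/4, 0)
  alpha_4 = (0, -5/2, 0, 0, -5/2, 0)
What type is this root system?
Compute the Cartan integers a_ij = 2(alpha_i, alpha_j)/(alpha_j, alpha_j); the resulting 4x4 Cartan matrix is
[[2, 0, -1, -1], [0, 2, 0, -1], [-1, 0, 2, 0], [-2, -1, 0, 2]].
The roots have two lengths (squared-length ratio 2:1); the short ones are alpha_{1,3}. The associated Dynkin diagram is a chain of 4 nodes with a double edge between the middle two (F_4), so the type is F_4.

F_4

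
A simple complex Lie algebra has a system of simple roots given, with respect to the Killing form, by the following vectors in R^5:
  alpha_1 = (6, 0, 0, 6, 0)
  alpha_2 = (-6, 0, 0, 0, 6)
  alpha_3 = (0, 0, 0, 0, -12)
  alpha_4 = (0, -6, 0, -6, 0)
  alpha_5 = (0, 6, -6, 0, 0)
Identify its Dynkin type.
type C_5

Compute the Cartan integers a_ij = 2(alpha_i, alpha_j)/(alpha_j, alpha_j); the resulting 5x5 Cartan matrix is
[[2, -1, 0, -1, 0], [-1, 2, -1, 0, 0], [0, -2, 2, 0, 0], [-1, 0, 0, 2, -1], [0, 0, 0, -1, 2]].
The roots have two lengths (squared-length ratio 2:1); the short ones are alpha_{1,2,4,5}. The associated Dynkin diagram is a chain of 5 nodes with a double edge at one end; the terminal node there is the unique long simple root (C_5), so the type is C_5 (the algebra sp(10)).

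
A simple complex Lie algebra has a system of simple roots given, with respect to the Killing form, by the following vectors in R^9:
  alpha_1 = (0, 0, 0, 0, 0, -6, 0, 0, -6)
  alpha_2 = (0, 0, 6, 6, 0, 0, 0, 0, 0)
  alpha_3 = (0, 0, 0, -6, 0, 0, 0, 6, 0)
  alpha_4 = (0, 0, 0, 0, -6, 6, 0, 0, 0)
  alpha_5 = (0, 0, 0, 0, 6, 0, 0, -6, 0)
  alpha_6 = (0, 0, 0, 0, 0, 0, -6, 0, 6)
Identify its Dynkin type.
A_6 (sl(7))

Compute the Cartan integers a_ij = 2(alpha_i, alpha_j)/(alpha_j, alpha_j); the resulting 6x6 Cartan matrix is
[[2, 0, 0, -1, 0, -1], [0, 2, -1, 0, 0, 0], [0, -1, 2, 0, -1, 0], [-1, 0, 0, 2, -1, 0], [0, 0, -1, -1, 2, 0], [-1, 0, 0, 0, 0, 2]].
All simple roots have the same length, so the diagram is simply laced. The associated Dynkin diagram is a chain of 6 nodes with single edges (A_6), so the type is A_6 (the algebra sl(7)).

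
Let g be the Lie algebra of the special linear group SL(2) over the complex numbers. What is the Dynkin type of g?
This is sl(2), which has dimension 2^2 - 1 = 3 and rank 2 - 1 = 1 (a Cartan subalgebra is the diagonal traceless matrices). In the classification of classical Lie algebras, the special linear algebra sl(n+1) has type A_n; here n = 1, so the Dynkin diagram is a chain of 1 nodes with single edges (A_1). Hence the type is A_1.

A_1 (sl(2))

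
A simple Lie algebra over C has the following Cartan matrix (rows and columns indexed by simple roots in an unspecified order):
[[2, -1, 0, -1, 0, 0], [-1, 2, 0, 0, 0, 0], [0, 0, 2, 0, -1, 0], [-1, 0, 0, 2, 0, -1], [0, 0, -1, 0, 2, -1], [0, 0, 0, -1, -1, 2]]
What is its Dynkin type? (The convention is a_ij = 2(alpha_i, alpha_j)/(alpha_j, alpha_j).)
The matrix has rank 6 with 2's on the diagonal. Reading the off-diagonal entries as Dynkin edges (a single edge where a_ij = a_ji = -1; a double or triple edge where a_ij * a_ji = 2 or 3), the diagram is a chain of 6 nodes with single edges (A_6). One simple-root ordering that puts it in standard form is (alpha_2, alpha_1, alpha_4, alpha_6, alpha_5, alpha_3). So the algebra is type A_6, i.e. sl(7).

A_6 (sl(7))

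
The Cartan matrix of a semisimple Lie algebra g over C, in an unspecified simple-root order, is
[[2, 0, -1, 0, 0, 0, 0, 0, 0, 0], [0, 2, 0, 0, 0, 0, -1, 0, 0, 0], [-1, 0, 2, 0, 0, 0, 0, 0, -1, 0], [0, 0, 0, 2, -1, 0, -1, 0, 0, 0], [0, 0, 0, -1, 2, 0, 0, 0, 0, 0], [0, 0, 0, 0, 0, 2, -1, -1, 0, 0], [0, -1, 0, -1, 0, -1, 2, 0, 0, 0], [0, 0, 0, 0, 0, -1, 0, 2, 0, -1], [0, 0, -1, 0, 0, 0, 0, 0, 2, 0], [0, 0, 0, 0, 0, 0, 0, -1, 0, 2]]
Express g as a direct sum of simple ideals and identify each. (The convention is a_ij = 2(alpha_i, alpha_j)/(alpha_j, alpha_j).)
The diagram associated to this matrix has two connected components: the simple roots {alpha_1, alpha_3, alpha_9} form a chain of 3 nodes with single edges (A_3), and {alpha_2, alpha_4, alpha_5, alpha_6, alpha_7, alpha_8, alpha_10} form a chain of 6 nodes with one extra node attached to the third node from one end (E_7). A semisimple Lie algebra decomposes uniquely as the direct sum of simple ideals, one per connected component of its Dynkin diagram, so g ≅ A_3 ⊕ E_7 (dimension 15 + 133 = 148).

type A_3 ⊕ type E_7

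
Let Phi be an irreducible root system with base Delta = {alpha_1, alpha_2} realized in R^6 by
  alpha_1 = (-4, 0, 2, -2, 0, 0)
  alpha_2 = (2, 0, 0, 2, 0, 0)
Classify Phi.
G_2

Compute the Cartan integers a_ij = 2(alpha_i, alpha_j)/(alpha_j, alpha_j); the resulting 2x2 Cartan matrix is
[[2, -3], [-1, 2]].
The roots have two lengths (squared-length ratio 3:1); the short ones are alpha_{2}. The associated Dynkin diagram is two nodes joined by a triple edge (G_2), so the type is G_2.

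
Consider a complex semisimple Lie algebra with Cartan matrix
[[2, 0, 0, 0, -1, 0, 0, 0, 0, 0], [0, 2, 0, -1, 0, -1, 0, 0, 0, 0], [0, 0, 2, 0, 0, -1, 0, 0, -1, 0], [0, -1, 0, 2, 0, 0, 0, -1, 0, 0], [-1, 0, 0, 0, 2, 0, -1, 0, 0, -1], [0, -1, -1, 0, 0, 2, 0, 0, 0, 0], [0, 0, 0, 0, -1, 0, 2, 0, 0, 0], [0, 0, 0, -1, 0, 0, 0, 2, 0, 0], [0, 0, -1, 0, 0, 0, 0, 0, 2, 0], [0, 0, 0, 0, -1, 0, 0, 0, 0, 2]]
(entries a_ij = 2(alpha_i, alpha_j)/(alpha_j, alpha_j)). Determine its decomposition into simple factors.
The diagram associated to this matrix has two connected components: the simple roots {alpha_2, alpha_3, alpha_4, alpha_6, alpha_8, alpha_9} form a chain of 6 nodes with single edges (A_6), and {alpha_1, alpha_5, alpha_7, alpha_10} form a chain of 2 nodes with a fork of two nodes at one end (D_4). A semisimple Lie algebra decomposes uniquely as the direct sum of simple ideals, one per connected component of its Dynkin diagram, so g ≅ A_6 ⊕ D_4 (dimension 48 + 28 = 76).

type A_6 ⊕ type D_4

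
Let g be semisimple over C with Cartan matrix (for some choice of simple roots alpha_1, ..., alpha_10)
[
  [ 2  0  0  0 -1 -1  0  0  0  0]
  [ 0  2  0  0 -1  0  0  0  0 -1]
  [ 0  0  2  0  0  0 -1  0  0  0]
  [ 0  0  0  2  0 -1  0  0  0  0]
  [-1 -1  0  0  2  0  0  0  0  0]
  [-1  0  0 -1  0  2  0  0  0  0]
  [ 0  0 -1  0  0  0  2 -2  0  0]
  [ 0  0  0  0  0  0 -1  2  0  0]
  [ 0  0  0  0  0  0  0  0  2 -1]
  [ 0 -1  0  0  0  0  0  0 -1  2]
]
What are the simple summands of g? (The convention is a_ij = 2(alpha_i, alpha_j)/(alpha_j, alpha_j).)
The diagram associated to this matrix has two connected components: the simple roots {alpha_1, alpha_2, alpha_4, alpha_5, alpha_6, alpha_9, alpha_10} form a chain of 7 nodes with single edges (A_7), and {alpha_3, alpha_7, alpha_8} form a chain of 3 nodes with a double edge at one end; the terminal node there is the unique short simple root (B_3). A semisimple Lie algebra decomposes uniquely as the direct sum of simple ideals, one per connected component of its Dynkin diagram, so g ≅ A_7 ⊕ B_3 (dimension 63 + 21 = 84).

A_7 (sl(8)) ⊕ B_3 (so(7))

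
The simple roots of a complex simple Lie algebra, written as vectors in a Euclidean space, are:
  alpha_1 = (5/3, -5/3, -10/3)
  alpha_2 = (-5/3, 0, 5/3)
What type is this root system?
Compute the Cartan integers a_ij = 2(alpha_i, alpha_j)/(alpha_j, alpha_j); the resulting 2x2 Cartan matrix is
[[2, -3], [-1, 2]].
The roots have two lengths (squared-length ratio 3:1); the short ones are alpha_{2}. The associated Dynkin diagram is two nodes joined by a triple edge (G_2), so the type is G_2.

G2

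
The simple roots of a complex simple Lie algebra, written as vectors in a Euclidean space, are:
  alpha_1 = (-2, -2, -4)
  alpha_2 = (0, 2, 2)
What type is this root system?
Compute the Cartan integers a_ij = 2(alpha_i, alpha_j)/(alpha_j, alpha_j); the resulting 2x2 Cartan matrix is
[[2, -3], [-1, 2]].
The roots have two lengths (squared-length ratio 3:1); the short ones are alpha_{2}. The associated Dynkin diagram is two nodes joined by a triple edge (G_2), so the type is G_2.

type G_2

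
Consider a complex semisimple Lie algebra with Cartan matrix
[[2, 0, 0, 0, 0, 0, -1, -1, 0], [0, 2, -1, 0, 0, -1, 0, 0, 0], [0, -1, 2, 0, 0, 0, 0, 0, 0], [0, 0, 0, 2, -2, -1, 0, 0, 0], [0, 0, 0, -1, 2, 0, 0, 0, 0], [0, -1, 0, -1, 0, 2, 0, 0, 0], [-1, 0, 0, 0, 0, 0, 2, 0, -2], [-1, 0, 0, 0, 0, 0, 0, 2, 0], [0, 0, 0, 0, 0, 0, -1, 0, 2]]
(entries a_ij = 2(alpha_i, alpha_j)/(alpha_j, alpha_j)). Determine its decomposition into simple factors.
B4 ⊕ B5

The diagram associated to this matrix has two connected components: the simple roots {alpha_1, alpha_7, alpha_8, alpha_9} form a chain of 4 nodes with a double edge at one end; the terminal node there is the unique short simple root (B_4), and {alpha_2, alpha_3, alpha_4, alpha_5, alpha_6} form a chain of 5 nodes with a double edge at one end; the terminal node there is the unique short simple root (B_5). A semisimple Lie algebra decomposes uniquely as the direct sum of simple ideals, one per connected component of its Dynkin diagram, so g ≅ B_4 ⊕ B_5 (dimension 36 + 55 = 91).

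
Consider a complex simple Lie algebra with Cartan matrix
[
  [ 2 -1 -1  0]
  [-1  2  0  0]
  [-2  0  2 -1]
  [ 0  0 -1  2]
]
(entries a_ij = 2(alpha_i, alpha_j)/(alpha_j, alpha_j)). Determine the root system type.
F_4

The matrix has rank 4 with 2's on the diagonal. Reading the off-diagonal entries as Dynkin edges (a single edge where a_ij = a_ji = -1; a double or triple edge where a_ij * a_ji = 2 or 3), the diagram is a chain of 4 nodes with a double edge between the middle two (F_4). One simple-root ordering that puts it in standard form is (alpha_4, alpha_3, alpha_1, alpha_2). So the algebra is type F_4.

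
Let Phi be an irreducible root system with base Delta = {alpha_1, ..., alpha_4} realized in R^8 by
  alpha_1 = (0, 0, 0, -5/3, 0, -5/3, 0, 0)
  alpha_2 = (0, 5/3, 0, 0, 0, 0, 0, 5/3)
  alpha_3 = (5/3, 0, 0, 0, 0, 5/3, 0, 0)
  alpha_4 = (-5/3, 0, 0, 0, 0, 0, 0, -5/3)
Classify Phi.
Compute the Cartan integers a_ij = 2(alpha_i, alpha_j)/(alpha_j, alpha_j); the resulting 4x4 Cartan matrix is
[[2, 0, -1, 0], [0, 2, 0, -1], [-1, 0, 2, -1], [0, -1, -1, 2]].
All simple roots have the same length, so the diagram is simply laced. The associated Dynkin diagram is a chain of 4 nodes with single edges (A_4), so the type is A_4 (the algebra sl(5)).

A_4 (sl(5))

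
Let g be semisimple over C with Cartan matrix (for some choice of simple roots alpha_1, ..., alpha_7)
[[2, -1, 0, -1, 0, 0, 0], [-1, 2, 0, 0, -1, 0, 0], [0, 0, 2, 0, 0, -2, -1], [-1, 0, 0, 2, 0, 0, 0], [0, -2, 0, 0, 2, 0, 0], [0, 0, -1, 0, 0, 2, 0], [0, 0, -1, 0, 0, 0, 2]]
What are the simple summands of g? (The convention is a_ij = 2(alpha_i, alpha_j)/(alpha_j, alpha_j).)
The diagram associated to this matrix has two connected components: the simple roots {alpha_3, alpha_6, alpha_7} form a chain of 3 nodes with a double edge at one end; the terminal node there is the unique short simple root (B_3), and {alpha_1, alpha_2, alpha_4, alpha_5} form a chain of 4 nodes with a double edge at one end; the terminal node there is the unique long simple root (C_4). A semisimple Lie algebra decomposes uniquely as the direct sum of simple ideals, one per connected component of its Dynkin diagram, so g ≅ B_3 ⊕ C_4 (dimension 21 + 36 = 57).

B_3 + C_4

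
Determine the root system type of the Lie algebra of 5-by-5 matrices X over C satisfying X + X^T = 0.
B2

This is so(5) with 5 odd, which has dimension 5(5-1)/2 = 10 and rank (5-1)/2 = 2. In the classification of classical Lie algebras, the orthogonal algebra so(2n+1) in an odd number of variables has type B_n; here n = 2, so the Dynkin diagram is a chain of 2 nodes with a double edge at one end; the terminal node there is the unique short simple root (B_2). Hence the type is B_2.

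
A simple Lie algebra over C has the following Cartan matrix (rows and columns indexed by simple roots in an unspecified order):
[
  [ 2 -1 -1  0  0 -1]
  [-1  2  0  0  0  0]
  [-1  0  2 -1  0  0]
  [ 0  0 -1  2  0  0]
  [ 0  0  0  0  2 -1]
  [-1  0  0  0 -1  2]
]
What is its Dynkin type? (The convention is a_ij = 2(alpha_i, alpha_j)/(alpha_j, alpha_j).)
The matrix has rank 6 with 2's on the diagonal. Reading the off-diagonal entries as Dynkin edges (a single edge where a_ij = a_ji = -1; a double or triple edge where a_ij * a_ji = 2 or 3), the diagram is a chain of 5 nodes with one extra node attached to the third node from one end (E_6). One simple-root ordering that puts it in standard form is (alpha_5, alpha_2, alpha_6, alpha_1, alpha_3, alpha_4). So the algebra is type E_6.

E_6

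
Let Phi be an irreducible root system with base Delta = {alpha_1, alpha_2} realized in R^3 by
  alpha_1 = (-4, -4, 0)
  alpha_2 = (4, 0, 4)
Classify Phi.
A_2 (sl(3))

Compute the Cartan integers a_ij = 2(alpha_i, alpha_j)/(alpha_j, alpha_j); the resulting 2x2 Cartan matrix is
[[2, -1], [-1, 2]].
All simple roots have the same length, so the diagram is simply laced. The associated Dynkin diagram is a chain of 2 nodes with single edges (A_2), so the type is A_2 (the algebra sl(3)).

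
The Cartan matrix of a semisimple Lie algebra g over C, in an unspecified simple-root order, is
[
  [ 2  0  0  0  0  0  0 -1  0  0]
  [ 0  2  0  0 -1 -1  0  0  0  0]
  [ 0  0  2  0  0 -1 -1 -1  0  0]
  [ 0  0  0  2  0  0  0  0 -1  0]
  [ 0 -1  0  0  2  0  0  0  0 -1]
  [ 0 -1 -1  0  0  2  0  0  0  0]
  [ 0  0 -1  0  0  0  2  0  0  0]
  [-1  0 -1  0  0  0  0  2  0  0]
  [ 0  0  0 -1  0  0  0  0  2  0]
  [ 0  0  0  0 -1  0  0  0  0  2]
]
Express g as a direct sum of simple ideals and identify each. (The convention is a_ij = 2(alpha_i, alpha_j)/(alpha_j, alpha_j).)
type A_2 + type E_8

The diagram associated to this matrix has two connected components: the simple roots {alpha_4, alpha_9} form a chain of 2 nodes with single edges (A_2), and {alpha_1, alpha_2, alpha_3, alpha_5, alpha_6, alpha_7, alpha_8, alpha_10} form a chain of 7 nodes with one extra node attached to the third node from one end (E_8). A semisimple Lie algebra decomposes uniquely as the direct sum of simple ideals, one per connected component of its Dynkin diagram, so g ≅ A_2 ⊕ E_8 (dimension 8 + 248 = 256).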